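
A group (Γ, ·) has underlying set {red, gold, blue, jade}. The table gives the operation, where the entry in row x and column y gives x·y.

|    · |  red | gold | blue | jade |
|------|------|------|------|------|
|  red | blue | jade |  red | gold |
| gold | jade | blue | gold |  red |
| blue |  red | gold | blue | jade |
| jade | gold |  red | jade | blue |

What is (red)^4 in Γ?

red^1 = red
red^2 = red·red = blue
red^3 = blue·red = red
red^4 = red·red = blue

blue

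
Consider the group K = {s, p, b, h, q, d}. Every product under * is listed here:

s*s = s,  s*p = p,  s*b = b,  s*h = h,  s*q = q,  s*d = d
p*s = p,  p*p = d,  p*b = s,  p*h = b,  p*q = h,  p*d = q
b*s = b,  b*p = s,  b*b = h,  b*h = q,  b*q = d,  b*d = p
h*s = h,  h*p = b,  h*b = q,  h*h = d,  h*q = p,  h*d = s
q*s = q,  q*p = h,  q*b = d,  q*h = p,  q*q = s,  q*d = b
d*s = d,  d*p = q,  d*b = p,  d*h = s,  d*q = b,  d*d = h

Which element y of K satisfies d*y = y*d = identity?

First locate the identity: row s matches the header, so s is the identity.
Scan row d for s: d*h = s. Hence d^(-1) = h.

h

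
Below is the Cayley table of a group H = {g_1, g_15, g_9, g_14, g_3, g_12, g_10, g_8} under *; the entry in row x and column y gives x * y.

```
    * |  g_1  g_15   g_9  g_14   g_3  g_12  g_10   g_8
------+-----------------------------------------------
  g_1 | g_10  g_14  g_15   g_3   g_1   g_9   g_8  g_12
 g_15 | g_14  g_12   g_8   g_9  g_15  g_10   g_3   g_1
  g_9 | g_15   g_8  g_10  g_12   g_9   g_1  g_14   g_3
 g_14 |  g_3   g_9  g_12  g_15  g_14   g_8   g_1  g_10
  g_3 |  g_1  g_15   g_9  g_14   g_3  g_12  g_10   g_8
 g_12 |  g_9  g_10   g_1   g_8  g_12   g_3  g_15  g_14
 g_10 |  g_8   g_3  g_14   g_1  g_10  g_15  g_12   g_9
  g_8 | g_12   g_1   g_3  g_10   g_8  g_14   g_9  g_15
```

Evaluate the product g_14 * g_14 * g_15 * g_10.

g_14 * g_14 = g_15
g_15 * g_15 = g_12
g_12 * g_10 = g_15
(Structurally, H here is isomorphic to the cyclic group Z_8.)

g_15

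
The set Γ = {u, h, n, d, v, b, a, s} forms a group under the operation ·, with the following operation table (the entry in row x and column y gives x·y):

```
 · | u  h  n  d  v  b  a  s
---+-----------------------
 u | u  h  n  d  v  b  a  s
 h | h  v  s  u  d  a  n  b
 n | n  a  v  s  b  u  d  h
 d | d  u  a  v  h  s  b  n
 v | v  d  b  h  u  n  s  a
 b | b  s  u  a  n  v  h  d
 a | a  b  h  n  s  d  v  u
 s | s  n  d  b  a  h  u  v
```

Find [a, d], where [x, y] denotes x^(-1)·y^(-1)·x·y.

Identity is u; from the table a^(-1) = s and d^(-1) = h.
s·h = n
n·a = d
d·d = v

v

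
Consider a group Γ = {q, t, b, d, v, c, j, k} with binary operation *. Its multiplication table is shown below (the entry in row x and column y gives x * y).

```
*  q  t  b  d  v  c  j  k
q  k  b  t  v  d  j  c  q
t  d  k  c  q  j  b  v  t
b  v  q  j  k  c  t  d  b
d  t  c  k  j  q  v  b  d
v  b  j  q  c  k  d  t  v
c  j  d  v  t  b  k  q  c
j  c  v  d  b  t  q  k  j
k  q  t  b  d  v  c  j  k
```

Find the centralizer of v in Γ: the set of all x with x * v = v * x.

Compare row v with column v entry by entry.
j * v = t = v * j, so j commutes with v.
b * v = c but v * b = q, so b does not.
Collecting the elements that commute with v: C(v) = {j, k, t, v}.

{j, k, t, v}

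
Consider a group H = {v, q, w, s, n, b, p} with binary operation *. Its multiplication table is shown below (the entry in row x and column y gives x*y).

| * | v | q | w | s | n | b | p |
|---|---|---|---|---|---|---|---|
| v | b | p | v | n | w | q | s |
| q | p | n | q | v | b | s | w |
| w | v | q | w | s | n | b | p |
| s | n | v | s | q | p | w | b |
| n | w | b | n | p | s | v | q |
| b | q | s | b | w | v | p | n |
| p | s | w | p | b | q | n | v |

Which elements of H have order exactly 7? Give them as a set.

Identity is w. Compute the order of each non-identity element by repeated multiplication:
  v: v → b → q → p → s → n → w  (order 7)
  q: q → n → b → s → v → p → w  (order 7)
  s: s → q → v → n → p → b → w  (order 7)
  n: n → s → p → q → b → v → w  (order 7)
  b: b → p → n → v → q → s → w  (order 7)
  p: p → v → s → b → n → q → w  (order 7)
Elements of order 7: {b, n, p, q, s, v}.
(Structurally, H here is isomorphic to the cyclic group Z_7.)

{b, n, p, q, s, v}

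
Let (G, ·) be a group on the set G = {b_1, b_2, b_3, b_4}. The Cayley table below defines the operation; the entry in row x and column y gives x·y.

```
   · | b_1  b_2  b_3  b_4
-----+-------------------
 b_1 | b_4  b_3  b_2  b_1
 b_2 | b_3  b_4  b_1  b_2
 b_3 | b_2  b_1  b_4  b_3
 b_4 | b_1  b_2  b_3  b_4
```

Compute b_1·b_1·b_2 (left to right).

b_2

b_1·b_1 = b_4
b_4·b_2 = b_2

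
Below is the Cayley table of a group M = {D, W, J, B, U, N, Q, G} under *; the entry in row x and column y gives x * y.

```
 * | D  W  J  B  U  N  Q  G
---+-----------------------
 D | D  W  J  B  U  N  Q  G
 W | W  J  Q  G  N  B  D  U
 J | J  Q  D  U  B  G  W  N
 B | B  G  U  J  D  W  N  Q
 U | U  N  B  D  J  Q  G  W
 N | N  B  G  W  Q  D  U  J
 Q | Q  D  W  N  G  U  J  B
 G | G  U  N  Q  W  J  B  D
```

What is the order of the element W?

4

The identity element is D (its row matches the header).
W^1 = W
W^2 = W * W = J
W^3 = J * W = Q
W^4 = Q * W = D
The first power of W equal to the identity is W^4, so ord(W) = 4.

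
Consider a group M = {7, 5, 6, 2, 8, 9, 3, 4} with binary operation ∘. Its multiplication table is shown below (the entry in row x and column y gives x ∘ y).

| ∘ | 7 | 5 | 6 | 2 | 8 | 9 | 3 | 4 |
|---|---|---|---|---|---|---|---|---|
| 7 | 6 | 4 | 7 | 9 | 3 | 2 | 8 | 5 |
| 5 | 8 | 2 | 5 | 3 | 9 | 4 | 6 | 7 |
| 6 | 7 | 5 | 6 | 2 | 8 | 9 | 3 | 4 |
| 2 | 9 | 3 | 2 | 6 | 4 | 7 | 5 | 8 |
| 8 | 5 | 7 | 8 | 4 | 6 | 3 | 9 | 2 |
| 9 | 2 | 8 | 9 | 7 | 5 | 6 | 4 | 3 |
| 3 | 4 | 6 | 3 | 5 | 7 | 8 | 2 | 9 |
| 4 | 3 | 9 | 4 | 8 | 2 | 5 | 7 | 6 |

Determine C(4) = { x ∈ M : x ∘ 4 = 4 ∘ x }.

{2, 4, 6, 8}

Compare row 4 with column 4 entry by entry.
8 ∘ 4 = 2 = 4 ∘ 8, so 8 commutes with 4.
9 ∘ 4 = 3 but 4 ∘ 9 = 5, so 9 does not.
Collecting the elements that commute with 4: C(4) = {2, 4, 6, 8}.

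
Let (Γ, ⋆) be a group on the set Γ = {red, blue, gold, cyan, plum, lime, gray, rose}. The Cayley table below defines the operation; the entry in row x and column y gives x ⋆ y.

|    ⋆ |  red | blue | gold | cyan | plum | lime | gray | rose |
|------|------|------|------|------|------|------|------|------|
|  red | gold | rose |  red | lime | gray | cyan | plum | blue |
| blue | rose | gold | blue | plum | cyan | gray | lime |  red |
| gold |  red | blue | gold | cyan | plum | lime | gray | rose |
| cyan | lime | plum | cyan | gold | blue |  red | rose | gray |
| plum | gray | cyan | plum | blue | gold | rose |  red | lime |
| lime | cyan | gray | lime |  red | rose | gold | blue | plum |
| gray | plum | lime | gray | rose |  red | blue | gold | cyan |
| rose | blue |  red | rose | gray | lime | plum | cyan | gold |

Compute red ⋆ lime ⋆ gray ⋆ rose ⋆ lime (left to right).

red ⋆ lime = cyan
cyan ⋆ gray = rose
rose ⋆ rose = gold
gold ⋆ lime = lime
(Structurally, Γ here is isomorphic to the elementary abelian group (Z_2)^3.)

lime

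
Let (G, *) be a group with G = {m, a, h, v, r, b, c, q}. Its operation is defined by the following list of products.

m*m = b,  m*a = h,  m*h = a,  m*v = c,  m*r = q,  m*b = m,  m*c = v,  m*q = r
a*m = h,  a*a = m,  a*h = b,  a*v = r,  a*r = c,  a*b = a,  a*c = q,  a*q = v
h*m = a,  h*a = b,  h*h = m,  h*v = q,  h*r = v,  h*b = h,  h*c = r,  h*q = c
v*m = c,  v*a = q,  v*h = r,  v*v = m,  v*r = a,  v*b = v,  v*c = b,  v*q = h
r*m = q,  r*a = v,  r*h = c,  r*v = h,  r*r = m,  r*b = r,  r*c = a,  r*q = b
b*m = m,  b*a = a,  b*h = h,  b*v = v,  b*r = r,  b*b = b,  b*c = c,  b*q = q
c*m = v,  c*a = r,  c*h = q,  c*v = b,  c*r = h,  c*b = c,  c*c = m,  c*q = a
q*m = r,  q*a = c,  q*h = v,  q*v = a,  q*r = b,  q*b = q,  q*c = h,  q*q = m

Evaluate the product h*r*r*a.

m

h*r = v
v*r = a
a*a = m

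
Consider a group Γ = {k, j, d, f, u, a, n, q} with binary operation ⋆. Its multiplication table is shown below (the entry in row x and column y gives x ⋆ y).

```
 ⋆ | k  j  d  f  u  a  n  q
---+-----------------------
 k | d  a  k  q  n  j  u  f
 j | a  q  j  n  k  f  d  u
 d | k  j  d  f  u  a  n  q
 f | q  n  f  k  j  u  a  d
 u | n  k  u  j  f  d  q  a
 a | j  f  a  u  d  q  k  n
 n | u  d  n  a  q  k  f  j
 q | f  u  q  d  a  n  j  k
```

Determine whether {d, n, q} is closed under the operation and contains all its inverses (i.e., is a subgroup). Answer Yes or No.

No

n ⋆ n = f, which is not in {d, n, q}.
The subset is not closed under ⋆, so it is not a subgroup.
(Structurally, Γ here is isomorphic to the cyclic group Z_8.)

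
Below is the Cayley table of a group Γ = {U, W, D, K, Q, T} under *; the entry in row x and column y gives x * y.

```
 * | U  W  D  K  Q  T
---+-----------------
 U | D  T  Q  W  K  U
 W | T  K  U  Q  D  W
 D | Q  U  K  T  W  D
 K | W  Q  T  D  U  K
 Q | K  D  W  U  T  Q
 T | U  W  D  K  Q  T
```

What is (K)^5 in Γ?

D

K^1 = K
K^2 = K * K = D
K^3 = D * K = T
K^4 = T * K = K
K^5 = K * K = D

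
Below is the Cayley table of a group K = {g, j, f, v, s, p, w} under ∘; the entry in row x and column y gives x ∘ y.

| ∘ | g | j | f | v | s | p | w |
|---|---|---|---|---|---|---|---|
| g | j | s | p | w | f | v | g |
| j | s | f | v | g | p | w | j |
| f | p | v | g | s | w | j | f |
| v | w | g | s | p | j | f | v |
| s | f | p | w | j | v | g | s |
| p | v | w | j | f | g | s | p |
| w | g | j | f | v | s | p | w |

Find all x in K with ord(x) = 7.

{f, g, j, p, s, v}

Identity is w. Compute the order of each non-identity element by repeated multiplication:
  g: g → j → s → f → p → v → w  (order 7)
  j: j → f → v → g → s → p → w  (order 7)
  f: f → g → p → j → v → s → w  (order 7)
  v: v → p → f → s → j → g → w  (order 7)
  s: s → v → j → p → g → f → w  (order 7)
  p: p → s → g → v → f → j → w  (order 7)
Elements of order 7: {f, g, j, p, s, v}.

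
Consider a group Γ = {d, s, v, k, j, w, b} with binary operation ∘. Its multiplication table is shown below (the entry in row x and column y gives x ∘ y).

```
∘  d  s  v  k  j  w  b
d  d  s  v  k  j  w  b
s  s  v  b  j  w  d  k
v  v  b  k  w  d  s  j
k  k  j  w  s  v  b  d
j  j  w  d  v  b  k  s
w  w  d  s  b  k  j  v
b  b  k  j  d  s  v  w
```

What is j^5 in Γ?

j^1 = j
j^2 = j ∘ j = b
j^3 = b ∘ j = s
j^4 = s ∘ j = w
j^5 = w ∘ j = k

k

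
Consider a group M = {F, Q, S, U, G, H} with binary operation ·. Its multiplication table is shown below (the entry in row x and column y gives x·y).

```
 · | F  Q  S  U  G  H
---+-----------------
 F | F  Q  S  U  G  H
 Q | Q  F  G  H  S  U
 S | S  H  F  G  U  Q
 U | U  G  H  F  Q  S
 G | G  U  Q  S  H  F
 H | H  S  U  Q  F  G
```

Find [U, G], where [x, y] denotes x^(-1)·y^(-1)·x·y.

H

Identity is F; from the table U^(-1) = U and G^(-1) = H.
U·H = S
S·U = G
G·G = H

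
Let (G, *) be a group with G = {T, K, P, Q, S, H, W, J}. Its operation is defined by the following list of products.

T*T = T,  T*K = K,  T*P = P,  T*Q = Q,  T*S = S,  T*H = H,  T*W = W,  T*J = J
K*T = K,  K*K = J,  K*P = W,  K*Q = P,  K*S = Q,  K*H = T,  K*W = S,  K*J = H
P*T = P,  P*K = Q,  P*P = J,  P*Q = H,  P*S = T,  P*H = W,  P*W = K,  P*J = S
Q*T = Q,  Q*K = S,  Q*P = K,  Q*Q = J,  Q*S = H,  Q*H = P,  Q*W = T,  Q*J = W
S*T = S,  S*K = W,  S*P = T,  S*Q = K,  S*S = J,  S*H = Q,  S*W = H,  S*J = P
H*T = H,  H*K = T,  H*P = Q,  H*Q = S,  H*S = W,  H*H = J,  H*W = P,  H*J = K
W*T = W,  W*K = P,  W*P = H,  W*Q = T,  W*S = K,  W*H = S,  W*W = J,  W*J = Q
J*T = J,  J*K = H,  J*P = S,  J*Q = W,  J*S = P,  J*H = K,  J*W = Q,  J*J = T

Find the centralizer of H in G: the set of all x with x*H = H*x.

{H, J, K, T}

Compare row H with column H entry by entry.
J*H = K = H*J, so J commutes with H.
P*H = W but H*P = Q, so P does not.
Collecting the elements that commute with H: C(H) = {H, J, K, T}.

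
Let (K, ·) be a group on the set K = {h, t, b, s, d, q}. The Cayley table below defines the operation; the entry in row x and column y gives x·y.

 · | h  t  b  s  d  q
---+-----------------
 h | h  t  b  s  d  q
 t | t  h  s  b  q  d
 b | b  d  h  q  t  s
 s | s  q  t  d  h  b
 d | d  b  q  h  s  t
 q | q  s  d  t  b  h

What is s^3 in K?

s^1 = s
s^2 = s·s = d
s^3 = d·s = h

h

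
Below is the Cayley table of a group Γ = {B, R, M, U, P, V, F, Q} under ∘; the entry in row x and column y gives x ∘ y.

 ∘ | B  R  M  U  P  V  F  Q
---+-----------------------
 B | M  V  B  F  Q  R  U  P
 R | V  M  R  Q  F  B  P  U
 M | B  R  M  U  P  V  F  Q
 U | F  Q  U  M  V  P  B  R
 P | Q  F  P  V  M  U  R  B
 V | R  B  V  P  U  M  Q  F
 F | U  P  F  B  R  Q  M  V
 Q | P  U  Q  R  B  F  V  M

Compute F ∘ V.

Read row F, column V: F ∘ V = Q.

Q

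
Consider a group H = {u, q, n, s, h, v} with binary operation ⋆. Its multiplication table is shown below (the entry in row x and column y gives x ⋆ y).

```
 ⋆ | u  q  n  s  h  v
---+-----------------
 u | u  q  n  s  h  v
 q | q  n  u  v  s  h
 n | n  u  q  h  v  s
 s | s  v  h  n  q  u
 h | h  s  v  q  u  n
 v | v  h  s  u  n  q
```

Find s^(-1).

First locate the identity: row u matches the header, so u is the identity.
Scan row s for u: s ⋆ v = u. Hence s^(-1) = v.

v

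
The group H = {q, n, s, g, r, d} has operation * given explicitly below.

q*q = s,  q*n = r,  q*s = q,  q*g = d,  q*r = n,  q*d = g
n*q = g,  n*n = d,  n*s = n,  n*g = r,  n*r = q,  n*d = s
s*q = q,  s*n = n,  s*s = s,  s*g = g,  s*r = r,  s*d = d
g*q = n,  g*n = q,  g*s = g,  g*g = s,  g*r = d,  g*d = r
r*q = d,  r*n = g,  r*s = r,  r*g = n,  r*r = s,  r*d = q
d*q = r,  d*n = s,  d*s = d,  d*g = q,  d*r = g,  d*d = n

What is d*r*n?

d*r = g
g*n = q

q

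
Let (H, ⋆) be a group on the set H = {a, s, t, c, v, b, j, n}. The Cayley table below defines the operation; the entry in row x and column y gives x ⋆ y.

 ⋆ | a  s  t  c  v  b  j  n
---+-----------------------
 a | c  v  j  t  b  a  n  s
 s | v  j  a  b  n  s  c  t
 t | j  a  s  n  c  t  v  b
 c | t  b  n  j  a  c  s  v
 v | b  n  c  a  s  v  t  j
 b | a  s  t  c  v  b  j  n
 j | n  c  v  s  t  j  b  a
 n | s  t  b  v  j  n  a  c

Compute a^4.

j

a^1 = a
a^2 = a ⋆ a = c
a^3 = c ⋆ a = t
a^4 = t ⋆ a = j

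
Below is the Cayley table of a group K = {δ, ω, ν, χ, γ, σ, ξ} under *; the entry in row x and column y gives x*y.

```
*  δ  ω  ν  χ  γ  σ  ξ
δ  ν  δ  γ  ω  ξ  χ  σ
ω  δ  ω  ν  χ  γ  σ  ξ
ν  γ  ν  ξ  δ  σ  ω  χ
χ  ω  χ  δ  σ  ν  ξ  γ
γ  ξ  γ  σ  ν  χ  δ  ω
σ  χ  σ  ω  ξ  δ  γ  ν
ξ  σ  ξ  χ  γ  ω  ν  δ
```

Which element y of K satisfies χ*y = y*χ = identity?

First locate the identity: row ω matches the header, so ω is the identity.
Scan row χ for ω: χ*δ = ω. Hence χ^(-1) = δ.
(Structurally, K here is isomorphic to the cyclic group Z_7.)

δ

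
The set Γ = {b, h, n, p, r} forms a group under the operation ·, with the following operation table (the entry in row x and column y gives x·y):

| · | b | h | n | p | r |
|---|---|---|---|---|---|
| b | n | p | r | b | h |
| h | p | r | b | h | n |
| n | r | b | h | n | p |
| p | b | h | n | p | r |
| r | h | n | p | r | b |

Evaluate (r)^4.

n

r^1 = r
r^2 = r·r = b
r^3 = b·r = h
r^4 = h·r = n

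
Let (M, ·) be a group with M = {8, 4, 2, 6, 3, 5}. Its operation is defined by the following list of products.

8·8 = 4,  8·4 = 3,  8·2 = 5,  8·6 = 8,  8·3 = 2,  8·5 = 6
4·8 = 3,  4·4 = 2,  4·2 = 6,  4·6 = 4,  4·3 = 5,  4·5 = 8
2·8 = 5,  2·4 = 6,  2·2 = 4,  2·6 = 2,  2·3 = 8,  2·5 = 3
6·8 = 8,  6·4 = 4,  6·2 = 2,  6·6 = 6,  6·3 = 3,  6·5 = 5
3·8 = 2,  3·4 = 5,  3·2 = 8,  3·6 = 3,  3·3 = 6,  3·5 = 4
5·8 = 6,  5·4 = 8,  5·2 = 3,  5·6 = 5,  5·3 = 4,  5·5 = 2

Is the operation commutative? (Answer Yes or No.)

Yes

Check whether the table is symmetric across its main diagonal.
Every entry (row x, col y) equals the entry (row y, col x), so M is abelian.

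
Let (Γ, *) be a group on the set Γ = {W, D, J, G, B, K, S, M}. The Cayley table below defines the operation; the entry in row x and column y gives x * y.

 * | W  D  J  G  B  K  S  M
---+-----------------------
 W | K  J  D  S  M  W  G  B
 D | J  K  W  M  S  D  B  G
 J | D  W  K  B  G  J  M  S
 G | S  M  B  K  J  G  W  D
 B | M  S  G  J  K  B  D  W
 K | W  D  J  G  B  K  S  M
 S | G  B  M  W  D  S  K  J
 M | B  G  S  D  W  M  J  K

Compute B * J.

G

Read row B, column J: B * J = G.
(Structurally, Γ here is isomorphic to the elementary abelian group (Z_2)^3.)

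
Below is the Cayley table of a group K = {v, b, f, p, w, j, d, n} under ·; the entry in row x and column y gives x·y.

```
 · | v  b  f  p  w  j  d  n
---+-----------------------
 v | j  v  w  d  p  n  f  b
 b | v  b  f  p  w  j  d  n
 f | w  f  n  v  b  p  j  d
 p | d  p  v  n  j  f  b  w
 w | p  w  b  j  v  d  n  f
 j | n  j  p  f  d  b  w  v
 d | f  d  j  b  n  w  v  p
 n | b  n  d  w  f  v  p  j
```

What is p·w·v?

n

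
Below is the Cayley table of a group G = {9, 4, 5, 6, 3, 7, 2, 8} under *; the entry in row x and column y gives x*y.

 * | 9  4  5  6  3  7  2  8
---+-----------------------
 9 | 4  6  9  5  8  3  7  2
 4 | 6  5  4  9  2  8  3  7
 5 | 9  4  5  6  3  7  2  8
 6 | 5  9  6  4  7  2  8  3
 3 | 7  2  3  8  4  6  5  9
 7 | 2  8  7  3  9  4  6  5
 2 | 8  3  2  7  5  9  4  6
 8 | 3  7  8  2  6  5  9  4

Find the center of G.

{4, 5}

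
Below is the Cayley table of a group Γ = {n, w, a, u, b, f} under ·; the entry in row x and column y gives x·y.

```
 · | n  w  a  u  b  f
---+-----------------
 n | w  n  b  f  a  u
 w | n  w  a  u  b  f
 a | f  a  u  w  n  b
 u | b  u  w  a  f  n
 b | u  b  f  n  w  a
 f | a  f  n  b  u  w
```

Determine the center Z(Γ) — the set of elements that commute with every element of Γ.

{w}

An element z is central iff its row equals its column in the table.
For n: n·a = b ≠ f = a·n, so n ∉ Z.
Checking each element this way leaves Z(Γ) = {w}.
(Structurally, Γ here is isomorphic to the symmetric group S_3.)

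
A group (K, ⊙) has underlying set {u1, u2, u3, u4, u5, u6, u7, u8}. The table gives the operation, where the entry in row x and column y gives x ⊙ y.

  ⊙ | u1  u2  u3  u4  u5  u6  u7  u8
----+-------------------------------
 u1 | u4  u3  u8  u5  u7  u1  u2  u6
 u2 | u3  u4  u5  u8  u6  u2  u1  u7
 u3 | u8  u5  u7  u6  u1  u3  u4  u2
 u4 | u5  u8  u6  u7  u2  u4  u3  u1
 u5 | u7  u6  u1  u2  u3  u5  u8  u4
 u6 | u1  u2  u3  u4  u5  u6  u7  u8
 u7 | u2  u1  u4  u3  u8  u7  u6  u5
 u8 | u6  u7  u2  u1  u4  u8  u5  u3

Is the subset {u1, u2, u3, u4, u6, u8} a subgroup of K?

No

u8 ⊙ u2 = u7, which is not in {u1, u2, u3, u4, u6, u8}.
The subset is not closed under ⊙, so it is not a subgroup.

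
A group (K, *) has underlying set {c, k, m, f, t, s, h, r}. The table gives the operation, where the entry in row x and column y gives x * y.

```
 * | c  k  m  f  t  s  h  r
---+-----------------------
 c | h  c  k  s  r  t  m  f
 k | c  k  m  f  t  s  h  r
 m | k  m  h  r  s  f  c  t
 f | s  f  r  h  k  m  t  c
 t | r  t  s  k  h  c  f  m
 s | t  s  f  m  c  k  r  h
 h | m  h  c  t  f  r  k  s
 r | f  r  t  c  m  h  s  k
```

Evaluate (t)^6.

h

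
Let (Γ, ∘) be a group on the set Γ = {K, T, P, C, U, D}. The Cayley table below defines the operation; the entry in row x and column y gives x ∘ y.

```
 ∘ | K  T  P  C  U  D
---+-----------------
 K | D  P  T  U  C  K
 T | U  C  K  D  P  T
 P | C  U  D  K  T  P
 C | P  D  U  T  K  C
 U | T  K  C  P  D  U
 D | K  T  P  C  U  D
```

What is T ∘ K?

U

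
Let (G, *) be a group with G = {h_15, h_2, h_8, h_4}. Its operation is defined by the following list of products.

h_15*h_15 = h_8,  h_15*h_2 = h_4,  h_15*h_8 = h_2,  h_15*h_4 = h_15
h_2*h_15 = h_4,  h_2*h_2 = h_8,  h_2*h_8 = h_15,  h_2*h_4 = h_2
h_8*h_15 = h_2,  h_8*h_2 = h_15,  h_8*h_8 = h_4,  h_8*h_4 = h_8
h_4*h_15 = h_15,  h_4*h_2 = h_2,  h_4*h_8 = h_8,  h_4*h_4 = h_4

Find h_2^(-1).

h_15

First locate the identity: row h_4 matches the header, so h_4 is the identity.
Scan row h_2 for h_4: h_2 * h_15 = h_4. Hence h_2^(-1) = h_15.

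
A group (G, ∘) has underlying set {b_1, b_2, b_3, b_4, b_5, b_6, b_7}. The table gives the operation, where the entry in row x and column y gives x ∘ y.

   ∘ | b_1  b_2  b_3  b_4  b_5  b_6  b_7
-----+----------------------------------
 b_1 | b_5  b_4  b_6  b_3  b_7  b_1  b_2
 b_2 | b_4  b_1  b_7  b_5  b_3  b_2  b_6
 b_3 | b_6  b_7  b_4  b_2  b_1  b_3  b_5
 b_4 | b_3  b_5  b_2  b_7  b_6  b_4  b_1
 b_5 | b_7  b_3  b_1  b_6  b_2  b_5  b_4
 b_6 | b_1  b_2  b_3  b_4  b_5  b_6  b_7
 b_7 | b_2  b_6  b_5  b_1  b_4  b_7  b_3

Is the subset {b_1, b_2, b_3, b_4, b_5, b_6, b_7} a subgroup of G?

Yes

{b_1, b_2, b_3, b_4, b_5, b_6, b_7} contains the identity b_6.
Checking products: every product of two elements of {b_1, b_2, b_3, b_4, b_5, b_6, b_7} (read from the table) lies in {b_1, b_2, b_3, b_4, b_5, b_6, b_7}, so the set is closed.
In a finite group, a nonempty closed subset is a subgroup. So {b_1, b_2, b_3, b_4, b_5, b_6, b_7} ≤ G.
(Structurally, G here is isomorphic to the cyclic group Z_7.)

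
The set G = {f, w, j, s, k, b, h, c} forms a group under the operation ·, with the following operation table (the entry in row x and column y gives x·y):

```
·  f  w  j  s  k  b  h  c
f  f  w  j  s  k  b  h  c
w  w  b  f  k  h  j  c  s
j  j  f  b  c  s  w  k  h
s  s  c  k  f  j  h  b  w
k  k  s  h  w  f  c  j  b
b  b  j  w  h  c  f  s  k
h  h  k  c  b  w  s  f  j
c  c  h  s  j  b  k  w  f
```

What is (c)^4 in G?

c^1 = c
c^2 = c·c = f
c^3 = f·c = c
c^4 = c·c = f
(Structurally, G here is isomorphic to the dihedral group D_4.)

f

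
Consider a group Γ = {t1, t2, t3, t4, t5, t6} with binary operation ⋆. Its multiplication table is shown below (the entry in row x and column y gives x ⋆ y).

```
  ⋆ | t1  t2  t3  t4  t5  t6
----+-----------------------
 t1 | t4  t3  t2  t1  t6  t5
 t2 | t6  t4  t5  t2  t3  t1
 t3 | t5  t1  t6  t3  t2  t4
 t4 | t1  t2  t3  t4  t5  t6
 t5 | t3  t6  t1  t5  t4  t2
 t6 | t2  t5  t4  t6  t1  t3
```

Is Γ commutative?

No

t3 ⋆ t5 = t2 but t5 ⋆ t3 = t1.
Since t3 and t5 do not commute, Γ is not abelian.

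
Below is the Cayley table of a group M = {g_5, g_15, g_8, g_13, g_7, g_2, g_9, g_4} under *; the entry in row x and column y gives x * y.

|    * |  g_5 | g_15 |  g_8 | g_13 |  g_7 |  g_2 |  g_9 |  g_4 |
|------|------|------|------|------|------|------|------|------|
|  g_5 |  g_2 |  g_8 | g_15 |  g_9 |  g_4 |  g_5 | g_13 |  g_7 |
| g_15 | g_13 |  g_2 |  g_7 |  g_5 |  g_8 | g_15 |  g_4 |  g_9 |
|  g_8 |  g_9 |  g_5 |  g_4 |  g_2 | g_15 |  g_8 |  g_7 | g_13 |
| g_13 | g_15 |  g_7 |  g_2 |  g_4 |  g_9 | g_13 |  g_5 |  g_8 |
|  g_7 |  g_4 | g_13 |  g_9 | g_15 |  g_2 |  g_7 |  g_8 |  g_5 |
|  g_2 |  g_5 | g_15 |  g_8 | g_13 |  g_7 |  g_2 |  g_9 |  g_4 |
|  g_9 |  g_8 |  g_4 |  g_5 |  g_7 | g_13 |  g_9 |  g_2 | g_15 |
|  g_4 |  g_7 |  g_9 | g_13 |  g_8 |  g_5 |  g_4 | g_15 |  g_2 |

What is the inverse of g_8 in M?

g_13

First locate the identity: row g_2 matches the header, so g_2 is the identity.
Scan row g_8 for g_2: g_8 * g_13 = g_2. Hence g_8^(-1) = g_13.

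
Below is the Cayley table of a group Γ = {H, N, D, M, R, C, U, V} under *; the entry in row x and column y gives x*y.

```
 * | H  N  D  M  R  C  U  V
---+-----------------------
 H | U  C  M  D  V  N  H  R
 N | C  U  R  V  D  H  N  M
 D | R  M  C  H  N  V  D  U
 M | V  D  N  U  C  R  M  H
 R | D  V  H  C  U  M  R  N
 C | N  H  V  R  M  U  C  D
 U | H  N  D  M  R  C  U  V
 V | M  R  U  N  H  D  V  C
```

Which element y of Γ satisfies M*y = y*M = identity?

M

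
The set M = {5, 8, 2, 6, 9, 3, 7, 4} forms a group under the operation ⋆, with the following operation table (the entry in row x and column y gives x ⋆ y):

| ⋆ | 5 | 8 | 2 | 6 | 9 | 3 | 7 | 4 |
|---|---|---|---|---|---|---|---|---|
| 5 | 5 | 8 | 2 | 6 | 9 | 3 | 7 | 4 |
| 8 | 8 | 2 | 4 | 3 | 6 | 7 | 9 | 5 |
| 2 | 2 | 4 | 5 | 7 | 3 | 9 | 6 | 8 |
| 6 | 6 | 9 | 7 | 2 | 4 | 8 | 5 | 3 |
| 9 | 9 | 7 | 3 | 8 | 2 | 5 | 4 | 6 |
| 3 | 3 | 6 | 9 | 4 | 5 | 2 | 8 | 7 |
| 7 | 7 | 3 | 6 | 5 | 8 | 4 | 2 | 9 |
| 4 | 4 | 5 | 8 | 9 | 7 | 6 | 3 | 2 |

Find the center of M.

{2, 5}

An element z is central iff its row equals its column in the table.
For 6: 6 ⋆ 3 = 8 ≠ 4 = 3 ⋆ 6, so 6 ∉ Z.
Checking each element this way leaves Z(M) = {2, 5}.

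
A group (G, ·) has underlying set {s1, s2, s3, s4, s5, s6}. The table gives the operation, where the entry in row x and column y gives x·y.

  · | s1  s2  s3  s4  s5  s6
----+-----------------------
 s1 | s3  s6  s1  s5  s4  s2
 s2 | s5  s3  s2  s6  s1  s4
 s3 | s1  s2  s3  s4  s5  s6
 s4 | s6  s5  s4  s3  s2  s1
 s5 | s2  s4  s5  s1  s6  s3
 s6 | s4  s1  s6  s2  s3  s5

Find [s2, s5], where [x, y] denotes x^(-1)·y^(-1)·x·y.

Identity is s3; from the table s2^(-1) = s2 and s5^(-1) = s6.
s2·s6 = s4
s4·s2 = s5
s5·s5 = s6

s6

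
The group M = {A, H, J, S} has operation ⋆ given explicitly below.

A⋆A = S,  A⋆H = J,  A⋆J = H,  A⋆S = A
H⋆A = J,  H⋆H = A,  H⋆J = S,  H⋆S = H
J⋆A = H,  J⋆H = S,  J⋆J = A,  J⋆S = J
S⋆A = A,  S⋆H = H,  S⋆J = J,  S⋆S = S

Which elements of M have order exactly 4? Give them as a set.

{H, J}

Identity is S. Compute the order of each non-identity element by repeated multiplication:
  A: A → S  (order 2)
  H: H → A → J → S  (order 4)
  J: J → A → H → S  (order 4)
Elements of order 4: {H, J}.
(Structurally, M here is isomorphic to the cyclic group Z_4.)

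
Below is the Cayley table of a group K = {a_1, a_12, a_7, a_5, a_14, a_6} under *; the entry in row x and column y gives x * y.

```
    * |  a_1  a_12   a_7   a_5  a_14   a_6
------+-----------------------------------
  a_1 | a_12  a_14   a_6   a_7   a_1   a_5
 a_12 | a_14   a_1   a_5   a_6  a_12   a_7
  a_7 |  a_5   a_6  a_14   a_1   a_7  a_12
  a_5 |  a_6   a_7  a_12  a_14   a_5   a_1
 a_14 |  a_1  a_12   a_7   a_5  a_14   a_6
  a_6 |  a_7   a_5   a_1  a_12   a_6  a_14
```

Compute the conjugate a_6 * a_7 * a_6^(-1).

a_5

The identity is a_14. In row a_6, the entry a_14 sits in column a_6, so a_6^(-1) = a_6.
a_6 * a_7 = a_1
a_1 * a_6 = a_5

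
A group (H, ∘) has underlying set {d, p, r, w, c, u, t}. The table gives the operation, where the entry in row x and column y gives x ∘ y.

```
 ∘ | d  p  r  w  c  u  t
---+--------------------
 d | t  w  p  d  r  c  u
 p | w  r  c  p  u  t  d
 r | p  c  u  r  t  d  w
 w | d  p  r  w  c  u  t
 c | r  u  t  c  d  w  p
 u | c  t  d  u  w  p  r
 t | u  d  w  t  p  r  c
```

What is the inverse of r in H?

First locate the identity: row w matches the header, so w is the identity.
Scan row r for w: r ∘ t = w. Hence r^(-1) = t.
(Structurally, H here is isomorphic to the cyclic group Z_7.)

t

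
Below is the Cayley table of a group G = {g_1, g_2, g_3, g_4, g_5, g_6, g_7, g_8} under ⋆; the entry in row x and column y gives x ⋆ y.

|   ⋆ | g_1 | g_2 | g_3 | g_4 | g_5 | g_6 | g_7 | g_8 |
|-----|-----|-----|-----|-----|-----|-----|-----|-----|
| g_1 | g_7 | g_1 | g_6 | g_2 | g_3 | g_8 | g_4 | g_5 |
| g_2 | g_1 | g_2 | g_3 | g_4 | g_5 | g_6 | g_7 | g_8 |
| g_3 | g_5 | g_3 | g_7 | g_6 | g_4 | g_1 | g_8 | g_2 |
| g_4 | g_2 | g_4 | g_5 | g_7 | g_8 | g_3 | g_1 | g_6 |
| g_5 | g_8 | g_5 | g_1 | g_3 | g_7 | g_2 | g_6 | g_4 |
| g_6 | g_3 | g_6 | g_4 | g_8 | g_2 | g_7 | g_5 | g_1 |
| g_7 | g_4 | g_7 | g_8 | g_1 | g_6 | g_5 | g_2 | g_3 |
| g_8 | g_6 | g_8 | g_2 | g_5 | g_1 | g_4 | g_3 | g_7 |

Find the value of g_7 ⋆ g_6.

g_5

Read row g_7, column g_6: g_7 ⋆ g_6 = g_5.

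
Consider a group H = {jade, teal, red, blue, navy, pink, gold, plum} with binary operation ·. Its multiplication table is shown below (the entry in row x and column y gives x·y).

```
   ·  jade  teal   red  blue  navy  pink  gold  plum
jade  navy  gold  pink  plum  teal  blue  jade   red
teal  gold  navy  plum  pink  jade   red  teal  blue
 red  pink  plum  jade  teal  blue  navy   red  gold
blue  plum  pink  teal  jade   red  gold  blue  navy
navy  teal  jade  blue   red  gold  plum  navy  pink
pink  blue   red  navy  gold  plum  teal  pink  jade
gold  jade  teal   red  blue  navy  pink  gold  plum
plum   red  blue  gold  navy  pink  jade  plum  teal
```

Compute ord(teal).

4

The identity element is gold (its row matches the header).
teal^1 = teal
teal^2 = teal·teal = navy
teal^3 = navy·teal = jade
teal^4 = jade·teal = gold
The first power of teal equal to the identity is teal^4, so ord(teal) = 4.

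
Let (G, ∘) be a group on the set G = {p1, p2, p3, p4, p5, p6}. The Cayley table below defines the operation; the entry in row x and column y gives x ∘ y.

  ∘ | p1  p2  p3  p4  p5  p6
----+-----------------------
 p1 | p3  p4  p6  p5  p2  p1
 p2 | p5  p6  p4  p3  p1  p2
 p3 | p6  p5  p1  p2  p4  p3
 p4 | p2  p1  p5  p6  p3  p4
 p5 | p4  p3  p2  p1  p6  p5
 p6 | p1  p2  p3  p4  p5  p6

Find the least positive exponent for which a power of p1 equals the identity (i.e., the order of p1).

3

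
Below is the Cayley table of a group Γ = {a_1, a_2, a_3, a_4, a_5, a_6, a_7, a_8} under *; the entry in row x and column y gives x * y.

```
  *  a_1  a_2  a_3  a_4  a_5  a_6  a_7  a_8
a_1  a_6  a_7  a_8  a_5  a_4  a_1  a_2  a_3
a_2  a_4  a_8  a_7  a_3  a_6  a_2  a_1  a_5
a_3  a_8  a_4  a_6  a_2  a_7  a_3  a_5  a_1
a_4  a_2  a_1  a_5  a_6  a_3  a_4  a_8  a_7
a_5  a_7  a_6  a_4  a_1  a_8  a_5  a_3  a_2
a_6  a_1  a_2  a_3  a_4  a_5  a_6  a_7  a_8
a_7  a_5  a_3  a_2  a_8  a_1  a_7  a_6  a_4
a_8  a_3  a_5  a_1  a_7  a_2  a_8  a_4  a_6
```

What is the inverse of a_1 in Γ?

a_1

First locate the identity: row a_6 matches the header, so a_6 is the identity.
Scan row a_1 for a_6: a_1 * a_1 = a_6. Hence a_1^(-1) = a_1.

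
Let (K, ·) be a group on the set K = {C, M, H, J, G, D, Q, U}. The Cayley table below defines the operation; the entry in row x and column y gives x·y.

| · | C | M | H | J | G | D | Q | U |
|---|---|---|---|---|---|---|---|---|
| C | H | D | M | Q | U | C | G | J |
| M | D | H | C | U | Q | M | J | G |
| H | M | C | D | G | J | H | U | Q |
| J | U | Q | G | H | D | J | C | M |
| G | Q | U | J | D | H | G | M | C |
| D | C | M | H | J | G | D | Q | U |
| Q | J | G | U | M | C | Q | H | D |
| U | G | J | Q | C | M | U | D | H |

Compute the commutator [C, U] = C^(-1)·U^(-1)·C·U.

H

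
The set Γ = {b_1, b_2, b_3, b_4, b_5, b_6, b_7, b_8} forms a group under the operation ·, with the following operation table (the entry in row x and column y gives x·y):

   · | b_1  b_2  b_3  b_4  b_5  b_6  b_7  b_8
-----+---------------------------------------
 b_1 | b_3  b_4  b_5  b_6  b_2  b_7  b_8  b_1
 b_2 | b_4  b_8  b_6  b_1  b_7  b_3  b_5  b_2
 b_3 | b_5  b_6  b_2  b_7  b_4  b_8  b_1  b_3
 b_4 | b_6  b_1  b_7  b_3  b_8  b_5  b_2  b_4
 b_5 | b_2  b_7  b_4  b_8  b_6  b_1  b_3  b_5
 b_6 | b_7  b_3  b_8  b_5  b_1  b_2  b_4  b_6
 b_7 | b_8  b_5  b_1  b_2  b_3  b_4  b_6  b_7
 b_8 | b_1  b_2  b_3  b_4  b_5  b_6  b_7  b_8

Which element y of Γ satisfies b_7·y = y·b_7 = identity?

b_1

First locate the identity: row b_8 matches the header, so b_8 is the identity.
Scan row b_7 for b_8: b_7·b_1 = b_8. Hence b_7^(-1) = b_1.
(Structurally, Γ here is isomorphic to the cyclic group Z_8.)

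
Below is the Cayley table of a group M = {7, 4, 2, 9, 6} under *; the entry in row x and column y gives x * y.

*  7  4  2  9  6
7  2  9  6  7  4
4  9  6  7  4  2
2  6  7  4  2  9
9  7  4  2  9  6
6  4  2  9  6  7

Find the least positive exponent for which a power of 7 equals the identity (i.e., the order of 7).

The identity element is 9 (its row matches the header).
7^1 = 7
7^2 = 7 * 7 = 2
7^3 = 2 * 7 = 6
7^4 = 6 * 7 = 4
7^5 = 4 * 7 = 9
The first power of 7 equal to the identity is 7^5, so ord(7) = 5.
(Structurally, M here is isomorphic to the cyclic group Z_5.)

5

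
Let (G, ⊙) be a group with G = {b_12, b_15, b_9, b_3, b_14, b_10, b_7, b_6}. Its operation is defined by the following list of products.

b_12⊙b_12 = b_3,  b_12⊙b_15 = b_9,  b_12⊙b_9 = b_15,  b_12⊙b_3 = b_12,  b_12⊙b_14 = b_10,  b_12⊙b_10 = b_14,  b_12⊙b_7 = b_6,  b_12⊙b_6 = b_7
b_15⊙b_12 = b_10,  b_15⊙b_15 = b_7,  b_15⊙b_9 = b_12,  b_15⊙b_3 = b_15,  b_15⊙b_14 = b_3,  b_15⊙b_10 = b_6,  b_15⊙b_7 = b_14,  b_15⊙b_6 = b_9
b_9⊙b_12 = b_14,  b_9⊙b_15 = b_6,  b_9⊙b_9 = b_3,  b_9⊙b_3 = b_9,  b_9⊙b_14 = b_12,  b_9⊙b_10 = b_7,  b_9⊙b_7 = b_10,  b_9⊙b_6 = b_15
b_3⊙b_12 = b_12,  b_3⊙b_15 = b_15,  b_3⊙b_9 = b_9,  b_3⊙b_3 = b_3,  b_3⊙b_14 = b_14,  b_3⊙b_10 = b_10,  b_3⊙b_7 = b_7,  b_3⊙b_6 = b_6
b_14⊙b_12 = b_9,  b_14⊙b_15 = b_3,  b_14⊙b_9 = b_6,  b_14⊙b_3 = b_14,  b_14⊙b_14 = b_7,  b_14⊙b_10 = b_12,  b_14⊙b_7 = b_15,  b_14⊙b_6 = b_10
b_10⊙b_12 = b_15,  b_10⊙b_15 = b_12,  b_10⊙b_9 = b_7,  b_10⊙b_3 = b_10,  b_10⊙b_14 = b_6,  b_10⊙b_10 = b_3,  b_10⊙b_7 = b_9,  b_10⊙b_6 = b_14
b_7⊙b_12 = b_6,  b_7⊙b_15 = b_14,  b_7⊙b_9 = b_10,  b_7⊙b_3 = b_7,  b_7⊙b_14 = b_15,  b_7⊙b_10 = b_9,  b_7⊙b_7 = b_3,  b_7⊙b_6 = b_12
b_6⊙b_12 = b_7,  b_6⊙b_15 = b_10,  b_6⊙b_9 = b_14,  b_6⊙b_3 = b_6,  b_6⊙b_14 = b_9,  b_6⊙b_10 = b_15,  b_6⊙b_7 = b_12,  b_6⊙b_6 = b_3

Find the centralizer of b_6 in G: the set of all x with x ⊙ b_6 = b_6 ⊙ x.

{b_12, b_3, b_6, b_7}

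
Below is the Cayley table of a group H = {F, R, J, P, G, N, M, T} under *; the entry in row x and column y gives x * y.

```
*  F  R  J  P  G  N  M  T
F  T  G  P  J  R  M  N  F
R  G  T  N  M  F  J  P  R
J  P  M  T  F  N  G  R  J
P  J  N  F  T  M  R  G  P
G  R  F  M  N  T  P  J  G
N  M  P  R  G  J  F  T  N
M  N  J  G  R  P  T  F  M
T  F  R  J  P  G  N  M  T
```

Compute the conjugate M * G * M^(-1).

R

The identity is T. In row M, the entry T sits in column N, so M^(-1) = N.
M * G = P
P * N = R
(Structurally, H here is isomorphic to the dihedral group D_4.)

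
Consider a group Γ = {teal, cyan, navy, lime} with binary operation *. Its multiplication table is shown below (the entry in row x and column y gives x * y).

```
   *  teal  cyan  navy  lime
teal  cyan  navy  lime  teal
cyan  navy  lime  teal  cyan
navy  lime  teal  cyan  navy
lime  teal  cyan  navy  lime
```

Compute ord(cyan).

2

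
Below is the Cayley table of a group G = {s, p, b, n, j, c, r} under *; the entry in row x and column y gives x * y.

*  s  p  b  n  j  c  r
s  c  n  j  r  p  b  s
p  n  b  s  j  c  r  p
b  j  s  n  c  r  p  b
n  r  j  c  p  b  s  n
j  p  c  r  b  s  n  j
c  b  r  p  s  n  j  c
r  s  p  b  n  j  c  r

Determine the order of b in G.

The identity element is r (its row matches the header).
b^1 = b
b^2 = b * b = n
b^3 = n * b = c
b^4 = c * b = p
b^5 = p * b = s
b^6 = s * b = j
b^7 = j * b = r
The first power of b equal to the identity is b^7, so ord(b) = 7.

7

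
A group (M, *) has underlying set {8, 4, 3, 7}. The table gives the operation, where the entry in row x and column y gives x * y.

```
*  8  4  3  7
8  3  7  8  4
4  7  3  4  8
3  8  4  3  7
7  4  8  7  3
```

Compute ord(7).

2

The identity element is 3 (its row matches the header).
7^1 = 7
7^2 = 7 * 7 = 3
The first power of 7 equal to the identity is 7^2, so ord(7) = 2.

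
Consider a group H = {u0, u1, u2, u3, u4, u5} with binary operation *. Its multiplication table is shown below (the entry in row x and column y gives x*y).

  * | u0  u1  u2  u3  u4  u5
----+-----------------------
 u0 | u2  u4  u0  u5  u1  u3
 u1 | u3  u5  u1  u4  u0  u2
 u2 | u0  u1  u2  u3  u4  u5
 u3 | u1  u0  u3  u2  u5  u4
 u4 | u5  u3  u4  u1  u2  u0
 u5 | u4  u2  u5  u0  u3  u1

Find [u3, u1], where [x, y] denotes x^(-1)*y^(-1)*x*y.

u5

Identity is u2; from the table u3^(-1) = u3 and u1^(-1) = u5.
u3*u5 = u4
u4*u3 = u1
u1*u1 = u5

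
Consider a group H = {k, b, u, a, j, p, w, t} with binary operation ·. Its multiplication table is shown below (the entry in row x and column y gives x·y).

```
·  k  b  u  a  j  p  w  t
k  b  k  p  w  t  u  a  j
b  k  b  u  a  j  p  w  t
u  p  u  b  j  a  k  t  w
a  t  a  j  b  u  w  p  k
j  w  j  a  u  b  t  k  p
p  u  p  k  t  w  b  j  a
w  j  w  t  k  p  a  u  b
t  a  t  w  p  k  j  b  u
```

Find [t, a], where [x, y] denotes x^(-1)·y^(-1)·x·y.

Identity is b; from the table t^(-1) = w and a^(-1) = a.
w·a = k
k·t = j
j·a = u

u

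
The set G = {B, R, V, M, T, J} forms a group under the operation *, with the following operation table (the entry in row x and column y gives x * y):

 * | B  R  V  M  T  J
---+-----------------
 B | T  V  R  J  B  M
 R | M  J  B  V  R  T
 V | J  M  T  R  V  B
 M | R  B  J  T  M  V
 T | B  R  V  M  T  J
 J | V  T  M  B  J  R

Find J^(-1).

First locate the identity: row T matches the header, so T is the identity.
Scan row J for T: J * R = T. Hence J^(-1) = R.

R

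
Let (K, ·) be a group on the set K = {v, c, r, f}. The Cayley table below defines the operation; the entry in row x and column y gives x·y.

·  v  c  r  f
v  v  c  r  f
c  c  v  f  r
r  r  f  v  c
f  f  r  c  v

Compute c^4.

v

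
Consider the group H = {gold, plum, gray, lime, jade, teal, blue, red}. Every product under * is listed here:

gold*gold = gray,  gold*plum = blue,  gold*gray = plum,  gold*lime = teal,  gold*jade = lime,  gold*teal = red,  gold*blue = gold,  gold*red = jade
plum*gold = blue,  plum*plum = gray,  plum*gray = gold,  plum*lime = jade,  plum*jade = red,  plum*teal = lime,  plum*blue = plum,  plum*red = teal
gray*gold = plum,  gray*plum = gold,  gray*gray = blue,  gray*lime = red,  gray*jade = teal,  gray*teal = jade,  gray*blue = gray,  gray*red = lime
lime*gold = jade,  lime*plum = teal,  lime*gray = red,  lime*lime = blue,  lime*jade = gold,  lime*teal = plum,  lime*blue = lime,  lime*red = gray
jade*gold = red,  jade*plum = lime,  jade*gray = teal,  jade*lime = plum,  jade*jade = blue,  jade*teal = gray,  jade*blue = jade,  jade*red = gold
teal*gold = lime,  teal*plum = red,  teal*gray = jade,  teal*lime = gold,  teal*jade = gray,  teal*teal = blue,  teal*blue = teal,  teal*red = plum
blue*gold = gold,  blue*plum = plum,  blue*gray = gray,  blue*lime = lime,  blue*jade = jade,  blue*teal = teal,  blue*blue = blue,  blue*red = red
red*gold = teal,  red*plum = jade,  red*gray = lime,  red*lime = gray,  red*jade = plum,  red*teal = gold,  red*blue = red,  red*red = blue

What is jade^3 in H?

jade^1 = jade
jade^2 = jade*jade = blue
jade^3 = blue*jade = jade

jade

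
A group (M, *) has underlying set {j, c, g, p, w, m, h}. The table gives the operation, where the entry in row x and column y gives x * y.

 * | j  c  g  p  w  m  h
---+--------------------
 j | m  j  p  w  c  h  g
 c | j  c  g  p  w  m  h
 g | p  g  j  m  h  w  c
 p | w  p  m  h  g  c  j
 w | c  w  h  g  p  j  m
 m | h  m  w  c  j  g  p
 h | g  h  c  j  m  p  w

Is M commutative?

Yes

Check whether the table is symmetric across its main diagonal.
Every entry (row x, col y) equals the entry (row y, col x), so M is abelian.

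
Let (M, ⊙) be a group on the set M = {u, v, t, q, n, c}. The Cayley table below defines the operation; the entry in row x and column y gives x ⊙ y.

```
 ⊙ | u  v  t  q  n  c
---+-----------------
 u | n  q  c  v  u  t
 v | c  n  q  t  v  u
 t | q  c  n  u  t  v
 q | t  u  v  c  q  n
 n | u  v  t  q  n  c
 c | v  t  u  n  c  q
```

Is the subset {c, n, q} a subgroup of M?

{c, n, q} contains the identity n.
Checking products: every product of two elements of {c, n, q} (read from the table) lies in {c, n, q}, so the set is closed.
In a finite group, a nonempty closed subset is a subgroup. So {c, n, q} ≤ M.
(Structurally, M here is isomorphic to the symmetric group S_3.)

Yes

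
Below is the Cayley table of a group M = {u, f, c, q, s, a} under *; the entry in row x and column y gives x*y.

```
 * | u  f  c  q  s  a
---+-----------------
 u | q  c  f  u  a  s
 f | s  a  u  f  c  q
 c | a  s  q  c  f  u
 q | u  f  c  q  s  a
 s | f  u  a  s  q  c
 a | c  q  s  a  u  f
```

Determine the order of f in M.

The identity element is q (its row matches the header).
f^1 = f
f^2 = f*f = a
f^3 = a*f = q
The first power of f equal to the identity is f^3, so ord(f) = 3.

3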